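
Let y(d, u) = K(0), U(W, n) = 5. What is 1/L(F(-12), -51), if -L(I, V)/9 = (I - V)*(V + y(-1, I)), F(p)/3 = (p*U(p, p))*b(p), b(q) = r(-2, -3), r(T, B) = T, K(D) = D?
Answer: 1/188649 ≈ 5.3008e-6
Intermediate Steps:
b(q) = -2
F(p) = -30*p (F(p) = 3*((p*5)*(-2)) = 3*((5*p)*(-2)) = 3*(-10*p) = -30*p)
y(d, u) = 0
L(I, V) = -9*V*(I - V) (L(I, V) = -9*(I - V)*(V + 0) = -9*(I - V)*V = -9*V*(I - V))
1/L(F(-12), -51) = 1/(9*(-51)*(-51 - (-30)*(-12))) = 1/(9*(-51)*(-51 - 1*360)) = 1/(9*(-51)*(-51 - 360)) = 1/(9*(-51)*(-411)) = 1/188649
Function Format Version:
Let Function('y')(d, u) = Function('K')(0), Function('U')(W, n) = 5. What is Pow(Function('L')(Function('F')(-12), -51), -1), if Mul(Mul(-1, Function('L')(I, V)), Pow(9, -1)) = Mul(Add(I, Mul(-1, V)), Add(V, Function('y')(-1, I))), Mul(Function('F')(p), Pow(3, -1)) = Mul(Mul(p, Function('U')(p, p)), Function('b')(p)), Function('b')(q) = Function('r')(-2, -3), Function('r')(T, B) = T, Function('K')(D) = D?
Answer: Rational(1, 188649) ≈ 5.3008e-6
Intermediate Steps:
Function('b')(q) = -2
Function('F')(p) = Mul(-30, p) (Function('F')(p) = Mul(3, Mul(Mul(p, 5), -2)) = Mul(3, Mul(Mul(5, p), -2)) = Mul(3, Mul(-10, p)) = Mul(-30, p))
Function('y')(d, u) = 0
Function('L')(I, V) = Mul(-9, V, Add(I, Mul(-1, V))) (Function('L')(I, V) = Mul(-9, Mul(Add(I, Mul(-1, V)), Add(V, 0))) = Mul(-9, Mul(Add(I, Mul(-1, V)), V)) = Mul(-9, Mul(V, Add(I, Mul(-1, V)))) = Mul(-9, V, Add(I, Mul(-1, V))))
Pow(Function('L')(Function('F')(-12), -51), -1) = Pow(Mul(9, -51, Add(-51, Mul(-1, Mul(-30, -12)))), -1) = Pow(Mul(9, -51, Add(-51, Mul(-1, 360))), -1) = Pow(Mul(9, -51, Add(-51, -360)), -1) = Pow(Mul(9, -51, -411), -1) = Pow(188649, -1) = Rational(1, 188649)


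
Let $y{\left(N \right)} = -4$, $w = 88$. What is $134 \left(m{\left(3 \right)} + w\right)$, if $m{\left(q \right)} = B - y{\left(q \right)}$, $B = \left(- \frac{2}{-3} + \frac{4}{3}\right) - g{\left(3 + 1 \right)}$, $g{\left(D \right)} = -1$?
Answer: $12730$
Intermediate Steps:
$B = 3$ ($B = \left(- \frac{2}{-3} + \frac{4}{3}\right) - -1 = \left(\left(-2\right) \left(- \frac{1}{3}\right) + 4 \cdot \frac{1}{3}\right) + 1 = \left(\frac{2}{3} + \frac{4}{3}\right) + 1 = 2 + 1 = 3$)
$m{\left(q \right)} = 7$ ($m{\left(q \right)} = 3 - -4 = 3 + 4 = 7$)
$134 \left(m{\left(3 \right)} + w\right) = 134 \left(7 + 88\right) = 134 \cdot 95 = 12730$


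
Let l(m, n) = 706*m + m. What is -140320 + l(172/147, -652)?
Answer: -2929348/21 ≈ -1.3949e+5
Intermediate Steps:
l(m, n) = 707*m
-140320 + l(172/147, -652) = -140320 + 707*(172/147) = -140320 + 17372/21 = -2929348/21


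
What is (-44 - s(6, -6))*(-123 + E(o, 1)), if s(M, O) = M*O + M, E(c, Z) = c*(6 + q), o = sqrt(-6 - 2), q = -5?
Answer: 1722 - 28*I*sqrt(2) ≈ 1722.0 - 39.598*I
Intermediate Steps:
o = 2*I*sqrt(2) (o = sqrt(-8) = 2*I*sqrt(2) ≈ 2.8284*I)
E(c, Z) = c (E(c, Z) = c*(6 - 5) = c*1 = c)
s(M, O) = M + M*O
(-44 - s(6, -6))*(-123 + E(o, 1)) = (-44 - 6*(1 - 6))*(-123 + 2*I*sqrt(2)) = (-44 - 6*(-5))*(-123 + 2*I*sqrt(2)) = (-44 - 1*(-30))*(-123 + 2*I*sqrt(2)) = (-44 + 30)*(-123 + 2*I*sqrt(2)) = -14*(-123 + 2*I*sqrt(2)) = 1722 - 28*I*sqrt(2)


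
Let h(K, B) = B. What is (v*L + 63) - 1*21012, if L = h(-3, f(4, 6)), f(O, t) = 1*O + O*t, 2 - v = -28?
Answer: -20109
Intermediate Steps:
v = 30 (v = 2 - 1*(-28) = 2 + 28 = 30)
f(O, t) = O + O*t
L = 28 (L = 4*(1 + 6) = 4*7 = 28)
(v*L + 63) - 1*21012 = (30*28 + 63) - 1*21012 = (840 + 63) - 21012 = 903 - 21012 = -20109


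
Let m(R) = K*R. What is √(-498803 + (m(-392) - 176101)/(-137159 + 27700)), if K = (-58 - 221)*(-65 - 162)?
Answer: 2*I*√1493389498364365/109459 ≈ 706.1*I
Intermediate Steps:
K = 63333 (K = -279*(-227) = 63333)
m(R) = 63333*R
√(-498803 + (m(-392) - 176101)/(-137159 + 27700)) = √(-498803 + (63333*(-392) - 176101)/(-137159 + 27700)) = √(-498803 + (-24826536 - 176101)/(-109459)) = √(-498803 - 25002637*(-1/109459)) = √(-498803 + 25002637/109459) = √(-54573474940/109459) = 2*I*√1493389498364365/109459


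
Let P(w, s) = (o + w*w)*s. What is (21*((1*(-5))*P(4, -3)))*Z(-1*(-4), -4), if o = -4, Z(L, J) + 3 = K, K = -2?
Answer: -18900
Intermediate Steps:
Z(L, J) = -5 (Z(L, J) = -3 - 2 = -5)
P(w, s) = s*(-4 + w²) (P(w, s) = (-4 + w*w)*s = (-4 + w²)*s = s*(-4 + w²))
(21*((1*(-5))*P(4, -3)))*Z(-1*(-4), -4) = (21*((1*(-5))*(-3*(-4 + 4²))))*(-5) = (21*(-(-15)*(-4 + 16)))*(-5) = (21*(-(-15)*12))*(-5) = (21*(-5*(-36)))*(-5) = (21*180)*(-5) = 3780*(-5) = -18900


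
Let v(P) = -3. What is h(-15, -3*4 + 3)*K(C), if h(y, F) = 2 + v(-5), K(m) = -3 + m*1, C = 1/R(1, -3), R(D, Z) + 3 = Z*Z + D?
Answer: 20/7 ≈ 2.8571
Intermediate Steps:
R(D, Z) = -3 + D + Z**2 (R(D, Z) = -3 + (Z*Z + D) = -3 + (Z**2 + D) = -3 + (D + Z**2) = -3 + D + Z**2)
C = 1/7 (C = 1/(-3 + 1 + (-3)**2) = 1/(-3 + 1 + 9) = 1/7 ≈ 0.14286)
K(m) = -3 + m
h(y, F) = -1 (h(y, F) = 2 - 3 = -1)
h(-15, -3*4 + 3)*K(C) = -(-3 + 1/7) = -1*(-20/7) = 20/7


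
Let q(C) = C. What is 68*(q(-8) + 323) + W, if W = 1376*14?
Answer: 40684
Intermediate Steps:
W = 19264
68*(q(-8) + 323) + W = 68*(-8 + 323) + 19264 = 68*315 + 19264 = 21420 + 19264 = 40684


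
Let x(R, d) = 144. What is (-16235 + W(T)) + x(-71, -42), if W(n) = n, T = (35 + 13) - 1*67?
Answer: -16110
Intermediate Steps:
T = -19 (T = 48 - 67 = -19)
(-16235 + W(T)) + x(-71, -42) = (-16235 - 19) + 144 = -16254 + 144 = -16110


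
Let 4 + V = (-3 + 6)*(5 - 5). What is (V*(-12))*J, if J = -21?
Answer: -1008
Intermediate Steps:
V = -4 (V = -4 + (-3 + 6)*(5 - 5) = -4 + 3*0 = -4 + 0 = -4)
(V*(-12))*J = -4*(-12)*(-21) = 48*(-21) = -1008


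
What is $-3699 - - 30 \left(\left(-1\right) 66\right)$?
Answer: $-5679$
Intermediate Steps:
$-3699 - - 30 \left(\left(-1\right) 66\right) = -3699 - \left(-30\right) \left(-66\right) = -3699 - 1980 = -5679$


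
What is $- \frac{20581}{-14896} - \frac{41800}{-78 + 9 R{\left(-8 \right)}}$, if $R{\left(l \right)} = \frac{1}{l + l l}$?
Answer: $\frac{34958269379}{64931664} \approx 538.39$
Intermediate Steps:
$R{\left(l \right)} = \frac{1}{l + l^{2}}$
$- \frac{20581}{-14896} - \frac{41800}{-78 + 9 R{\left(-8 \right)}} = - \frac{20581}{-14896} - \frac{41800}{-78 + 9 \frac{1}{\left(-8\right) \left(1 - 8\right)}} = \left(-20581\right) \left(- \frac{1}{14896}\right) - \frac{41800}{-78 + 9 \left(- \frac{1}{8 \left(-7\right)}\right)} = \frac{20581}{14896} - \frac{41800}{-78 + 9 \left(\left(- \frac{1}{8}\right) \left(- \frac{1}{7}\right)\right)} = \frac{20581}{14896} - \frac{41800}{-78 + 9 \cdot \frac{1}{56}} = \frac{20581}{14896} - \frac{41800}{-78 + \frac{9}{56}} = \frac{20581}{14896} - \frac{41800}{- \frac{4359}{56}} = \frac{20581}{14896} - - \frac{2340800}{4359} = \frac{20581}{14896} + \frac{2340800}{4359} = \frac{34958269379}{64931664}$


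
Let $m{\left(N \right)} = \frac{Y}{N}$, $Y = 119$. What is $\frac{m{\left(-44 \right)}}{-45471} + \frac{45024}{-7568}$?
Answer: $- \frac{46528769}{7821012} \approx -5.9492$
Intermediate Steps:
$m{\left(N \right)} = \frac{119}{N}$
$\frac{m{\left(-44 \right)}}{-45471} + \frac{45024}{-7568} = \frac{119 \frac{1}{-44}}{-45471} + \frac{45024}{-7568} = 119 \left(- \frac{1}{44}\right) \left(- \frac{1}{45471}\right) + 45024 \left(- \frac{1}{7568}\right) = \left(- \frac{119}{44}\right) \left(- \frac{1}{45471}\right) - \frac{2814}{473} = \frac{119}{2000724} - \frac{2814}{473} = - \frac{46528769}{7821012}$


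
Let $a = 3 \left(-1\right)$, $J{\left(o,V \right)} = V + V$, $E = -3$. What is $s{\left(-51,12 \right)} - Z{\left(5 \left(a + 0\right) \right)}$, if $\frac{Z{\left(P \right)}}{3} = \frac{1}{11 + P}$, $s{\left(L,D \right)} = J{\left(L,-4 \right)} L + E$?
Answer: $\frac{1623}{4} \approx 405.75$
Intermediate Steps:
$J{\left(o,V \right)} = 2 V$
$a = -3$
$s{\left(L,D \right)} = -3 - 8 L$ ($s{\left(L,D \right)} = 2 \left(-4\right) L - 3 = - 8 L - 3 = -3 - 8 L$)
$Z{\left(P \right)} = \frac{3}{11 + P}$
$s{\left(-51,12 \right)} - Z{\left(5 \left(a + 0\right) \right)} = \left(-3 - -408\right) - \frac{3}{11 + 5 \left(-3 + 0\right)} = \left(-3 + 408\right) - \frac{3}{11 + 5 \left(-3\right)} = 405 - \frac{3}{11 - 15} = 405 - \frac{3}{-4} = 405 - 3 \left(- \frac{1}{4}\right) = 405 - - \frac{3}{4} = 405 + \frac{3}{4} = \frac{1623}{4}$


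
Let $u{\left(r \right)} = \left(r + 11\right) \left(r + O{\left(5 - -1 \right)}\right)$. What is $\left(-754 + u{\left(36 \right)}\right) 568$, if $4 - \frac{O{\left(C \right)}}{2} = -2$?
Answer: $853136$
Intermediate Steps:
$O{\left(C \right)} = 12$ ($O{\left(C \right)} = 8 - -4 = 8 + 4 = 12$)
$u{\left(r \right)} = \left(11 + r\right) \left(12 + r\right)$ ($u{\left(r \right)} = \left(r + 11\right) \left(r + 12\right) = \left(11 + r\right) \left(12 + r\right)$)
$\left(-754 + u{\left(36 \right)}\right) 568 = \left(-754 + \left(132 + 36^{2} + 23 \cdot 36\right)\right) 568 = \left(-754 + \left(132 + 1296 + 828\right)\right) 568 = \left(-754 + 2256\right) 568 = 1502 \cdot 568 = 853136$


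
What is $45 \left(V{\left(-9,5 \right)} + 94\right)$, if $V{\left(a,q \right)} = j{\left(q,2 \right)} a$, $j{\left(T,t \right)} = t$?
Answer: $3420$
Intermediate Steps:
$V{\left(a,q \right)} = 2 a$
$45 \left(V{\left(-9,5 \right)} + 94\right) = 45 \left(2 \left(-9\right) + 94\right) = 45 \left(-18 + 94\right) = 45 \cdot 76 = 3420$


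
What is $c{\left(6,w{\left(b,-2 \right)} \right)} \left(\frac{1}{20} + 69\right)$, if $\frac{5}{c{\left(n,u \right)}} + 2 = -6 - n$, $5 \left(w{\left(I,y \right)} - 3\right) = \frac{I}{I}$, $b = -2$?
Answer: $- \frac{1381}{56} \approx -24.661$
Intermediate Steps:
$w{\left(I,y \right)} = \frac{16}{5}$ ($w{\left(I,y \right)} = 3 + \frac{I \frac{1}{I}}{5} = 3 + \frac{1}{5} \cdot 1 = 3 + \frac{1}{5} = \frac{16}{5}$)
$c{\left(n,u \right)} = \frac{5}{-8 - n}$ ($c{\left(n,u \right)} = \frac{5}{-2 - \left(6 + n\right)} = \frac{5}{-8 - n}$)
$c{\left(6,w{\left(b,-2 \right)} \right)} \left(\frac{1}{20} + 69\right) = - \frac{5}{8 + 6} \left(\frac{1}{20} + 69\right) = - \frac{5}{14} \left(\frac{1}{20} + 69\right) = \left(-5\right) \frac{1}{14} \cdot \frac{1381}{20} = \left(- \frac{5}{14}\right) \frac{1381}{20} = - \frac{1381}{56}$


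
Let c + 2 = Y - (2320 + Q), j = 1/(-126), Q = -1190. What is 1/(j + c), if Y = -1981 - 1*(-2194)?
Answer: -126/115795 ≈ -0.0010881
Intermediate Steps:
Y = 213 (Y = -1981 + 2194 = 213)
j = -1/126 ≈ -0.0079365
c = -919 (c = -2 + (213 - (2320 - 1190)) = -2 + (213 - 1*1130) = -2 + (213 - 1130) = -2 - 917 = -919)
1/(j + c) = 1/(-1/126 - 919) = 1/(-115795/126) = -126/115795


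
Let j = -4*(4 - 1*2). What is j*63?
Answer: -504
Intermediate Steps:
j = -8 (j = -4*(4 - 2) = -4*2 = -8)
j*63 = -8*63 = -504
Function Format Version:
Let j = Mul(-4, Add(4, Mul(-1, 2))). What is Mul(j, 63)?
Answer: -504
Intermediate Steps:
j = -8 (j = Mul(-4, Add(4, -2)) = Mul(-4, 2) = -8)
Mul(j, 63) = Mul(-8, 63) = -504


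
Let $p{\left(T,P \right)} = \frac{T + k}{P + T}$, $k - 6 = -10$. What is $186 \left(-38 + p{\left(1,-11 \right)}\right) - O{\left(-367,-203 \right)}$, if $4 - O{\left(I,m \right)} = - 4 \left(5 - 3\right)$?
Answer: $- \frac{35121}{5} \approx -7024.2$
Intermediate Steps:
$k = -4$ ($k = 6 - 10 = -4$)
$p{\left(T,P \right)} = \frac{-4 + T}{P + T}$ ($p{\left(T,P \right)} = \frac{T - 4}{P + T} = \frac{-4 + T}{P + T}$)
$O{\left(I,m \right)} = 12$ ($O{\left(I,m \right)} = 4 - - 4 \left(5 - 3\right) = 4 - \left(-4\right) 2 = 4 - -8 = 4 + 8 = 12$)
$186 \left(-38 + p{\left(1,-11 \right)}\right) - O{\left(-367,-203 \right)} = 186 \left(-38 + \frac{-4 + 1}{-11 + 1}\right) - 12 = 186 \left(-38 + \frac{1}{-10} \left(-3\right)\right) - 12 = 186 \left(-38 - - \frac{3}{10}\right) - 12 = 186 \left(-38 + \frac{3}{10}\right) - 12 = 186 \left(- \frac{377}{10}\right) - 12 = - \frac{35061}{5} - 12 = - \frac{35121}{5}$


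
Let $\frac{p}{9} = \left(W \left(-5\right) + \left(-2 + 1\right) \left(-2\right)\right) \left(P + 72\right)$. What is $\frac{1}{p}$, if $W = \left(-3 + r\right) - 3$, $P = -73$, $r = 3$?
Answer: $- \frac{1}{153} \approx -0.0065359$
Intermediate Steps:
$W = -3$ ($W = \left(-3 + 3\right) - 3 = 0 - 3 = -3$)
$p = -153$ ($p = 9 \left(\left(-3\right) \left(-5\right) + \left(-2 + 1\right) \left(-2\right)\right) \left(-73 + 72\right) = 9 \left(15 - -2\right) \left(-1\right) = 9 \left(15 + 2\right) \left(-1\right) = 9 \cdot 17 \left(-1\right) = 9 \left(-17\right) = -153$)
$\frac{1}{p} = \frac{1}{-153} = - \frac{1}{153}$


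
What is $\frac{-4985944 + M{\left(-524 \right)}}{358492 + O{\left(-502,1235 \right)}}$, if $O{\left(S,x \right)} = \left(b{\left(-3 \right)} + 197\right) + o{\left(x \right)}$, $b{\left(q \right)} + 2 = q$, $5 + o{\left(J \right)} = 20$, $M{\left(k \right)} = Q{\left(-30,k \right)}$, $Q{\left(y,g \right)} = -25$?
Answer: $- \frac{4985969}{358699} \approx -13.9$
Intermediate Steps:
$M{\left(k \right)} = -25$
$o{\left(J \right)} = 15$ ($o{\left(J \right)} = -5 + 20 = 15$)
$b{\left(q \right)} = -2 + q$
$O{\left(S,x \right)} = 207$ ($O{\left(S,x \right)} = \left(\left(-2 - 3\right) + 197\right) + 15 = \left(-5 + 197\right) + 15 = 192 + 15 = 207$)
$\frac{-4985944 + M{\left(-524 \right)}}{358492 + O{\left(-502,1235 \right)}} = \frac{-4985944 - 25}{358492 + 207} = - \frac{4985969}{358699}$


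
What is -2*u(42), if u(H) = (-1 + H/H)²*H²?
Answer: 0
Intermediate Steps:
u(H) = 0 (u(H) = (-1 + 1)²*H² = 0²*H² = 0*H² = 0)
-2*u(42) = -2*0 = 0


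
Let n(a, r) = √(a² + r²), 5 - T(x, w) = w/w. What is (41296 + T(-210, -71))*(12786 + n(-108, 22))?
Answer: 528061800 + 82600*√3037 ≈ 5.3261e+8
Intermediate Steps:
T(x, w) = 4 (T(x, w) = 5 - w/w = 5 - 1*1 = 5 - 1 = 4)
(41296 + T(-210, -71))*(12786 + n(-108, 22)) = (41296 + 4)*(12786 + √((-108)² + 22²)) = 41300*(12786 + √(11664 + 484)) = 41300*(12786 + √12148) = 41300*(12786 + 2*√3037) = 528061800 + 82600*√3037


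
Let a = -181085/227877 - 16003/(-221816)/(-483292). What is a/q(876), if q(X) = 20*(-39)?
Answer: 19412659395300751/19054500638572264320 ≈ 0.0010188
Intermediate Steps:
q(X) = -780
a = -19412659395300751/24428846972528544 (a = -181085*1/227877 - 16003*(-1/221816)*(-1/483292) = -181085/227877 + (16003/221816)*(-1/483292) = -181085/227877 - 16003/107201898272 = -19412659395300751/24428846972528544 ≈ -0.79466)
a/q(876) = -19412659395300751/24428846972528544/(-780) = -19412659395300751/24428846972528544*(-1/780) = 19412659395300751/19054500638572264320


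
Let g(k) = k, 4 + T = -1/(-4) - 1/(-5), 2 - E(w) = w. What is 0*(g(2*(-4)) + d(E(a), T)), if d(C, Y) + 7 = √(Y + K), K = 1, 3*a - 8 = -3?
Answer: 0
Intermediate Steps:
a = 5/3 (a = 8/3 + (⅓)*(-3) = 8/3 - 1 = 5/3 ≈ 1.6667)
E(w) = 2 - w
T = -71/20 (T = -4 + (-1/(-4) - 1/(-5)) = -4 + (-1*(-¼) - 1*(-⅕)) = -4 + (¼ + ⅕) = -4 + 9/20 = -71/20 ≈ -3.5500)
d(C, Y) = -7 + √(1 + Y) (d(C, Y) = -7 + √(Y + 1) = -7 + √(1 + Y))
0*(g(2*(-4)) + d(E(a), T)) = 0*(2*(-4) + (-7 + √(1 - 71/20))) = 0*(-8 + (-7 + √(-51/20))) = 0*(-8 + (-7 + I*√255/10)) = 0*(-15 + I*√255/10) = 0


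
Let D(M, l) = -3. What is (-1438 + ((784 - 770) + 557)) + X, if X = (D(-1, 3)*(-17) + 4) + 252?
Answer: -560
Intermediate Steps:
X = 307 (X = (-3*(-17) + 4) + 252 = (51 + 4) + 252 = 55 + 252 = 307)
(-1438 + ((784 - 770) + 557)) + X = (-1438 + ((784 - 770) + 557)) + 307 = (-1438 + (14 + 557)) + 307 = (-1438 + 571) + 307 = -867 + 307 = -560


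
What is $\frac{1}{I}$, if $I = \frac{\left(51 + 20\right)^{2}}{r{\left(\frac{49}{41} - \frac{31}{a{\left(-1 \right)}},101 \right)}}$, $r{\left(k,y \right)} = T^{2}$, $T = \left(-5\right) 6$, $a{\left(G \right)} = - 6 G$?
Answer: $\frac{900}{5041} \approx 0.17854$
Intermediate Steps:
$T = -30$
$r{\left(k,y \right)} = 900$ ($r{\left(k,y \right)} = \left(-30\right)^{2} = 900$)
$I = \frac{5041}{900}$ ($I = \frac{\left(51 + 20\right)^{2}}{900} = 71^{2} \cdot \frac{1}{900} = 5041 \cdot \frac{1}{900} = \frac{5041}{900} \approx 5.6011$)
$\frac{1}{I} = \frac{1}{\frac{5041}{900}} = \frac{900}{5041}$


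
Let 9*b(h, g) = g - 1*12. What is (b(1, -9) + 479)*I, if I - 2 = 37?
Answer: 18590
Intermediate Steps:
I = 39 (I = 2 + 37 = 39)
b(h, g) = -4/3 + g/9 (b(h, g) = (g - 1*12)/9 = (g - 12)/9 = (-12 + g)/9 = -4/3 + g/9)
(b(1, -9) + 479)*I = ((-4/3 + (1/9)*(-9)) + 479)*39 = ((-4/3 - 1) + 479)*39 = (-7/3 + 479)*39 = (1430/3)*39 = 18590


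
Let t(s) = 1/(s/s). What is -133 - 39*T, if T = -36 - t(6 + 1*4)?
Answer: 1310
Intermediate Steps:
t(s) = 1 (t(s) = 1/1 = 1)
T = -37 (T = -36 - 1*1 = -36 - 1 = -37)
-133 - 39*T = -133 - 39*(-37) = -133 + 1443 = 1310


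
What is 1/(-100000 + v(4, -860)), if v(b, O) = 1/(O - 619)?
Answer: -1479/147900001 ≈ -1.0000e-5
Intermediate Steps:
v(b, O) = 1/(-619 + O)
1/(-100000 + v(4, -860)) = 1/(-100000 + 1/(-619 - 860)) = 1/(-100000 + 1/(-1479)) = 1/(-100000 - 1/1479) = 1/(-147900001/1479) = -1479/147900001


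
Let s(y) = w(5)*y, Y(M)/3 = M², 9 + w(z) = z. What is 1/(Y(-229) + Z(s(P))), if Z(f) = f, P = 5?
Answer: 1/157303 ≈ 6.3572e-6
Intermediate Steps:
w(z) = -9 + z
Y(M) = 3*M²
s(y) = -4*y (s(y) = (-9 + 5)*y = -4*y)
1/(Y(-229) + Z(s(P))) = 1/(3*(-229)² - 4*5) = 1/(3*52441 - 20) = 1/(157323 - 20) = 1/157303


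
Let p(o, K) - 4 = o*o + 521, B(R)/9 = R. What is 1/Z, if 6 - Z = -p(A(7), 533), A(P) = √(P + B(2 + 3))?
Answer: 1/583 ≈ 0.0017153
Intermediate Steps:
B(R) = 9*R
A(P) = √(45 + P) (A(P) = √(P + 9*(2 + 3)) = √(P + 9*5) = √(P + 45) = √(45 + P))
p(o, K) = 525 + o² (p(o, K) = 4 + (o*o + 521) = 4 + (o² + 521) = 4 + (521 + o²) = 525 + o²)
Z = 583 (Z = 6 - (-1)*(525 + (√(45 + 7))²) = 6 - (-1)*(525 + (√52)²) = 6 - (-1)*(525 + (2*√13)²) = 6 - (-1)*(525 + 52) = 6 - (-1)*577 = 6 - 1*(-577) = 6 + 577 = 583)
1/Z = 1/583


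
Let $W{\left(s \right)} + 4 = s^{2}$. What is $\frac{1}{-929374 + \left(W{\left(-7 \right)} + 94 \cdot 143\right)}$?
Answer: $- \frac{1}{915887} \approx -1.0918 \cdot 10^{-6}$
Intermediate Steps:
$W{\left(s \right)} = -4 + s^{2}$
$\frac{1}{-929374 + \left(W{\left(-7 \right)} + 94 \cdot 143\right)} = \frac{1}{-929374 + \left(\left(-4 + \left(-7\right)^{2}\right) + 94 \cdot 143\right)} = \frac{1}{-929374 + \left(\left(-4 + 49\right) + 13442\right)} = \frac{1}{-929374 + \left(45 + 13442\right)} = \frac{1}{-929374 + 13487} = \frac{1}{-915887} = - \frac{1}{915887}$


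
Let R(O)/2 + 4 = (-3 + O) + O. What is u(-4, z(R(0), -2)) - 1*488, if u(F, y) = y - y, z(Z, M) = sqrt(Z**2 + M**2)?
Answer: -488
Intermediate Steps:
R(O) = -14 + 4*O (R(O) = -8 + 2*((-3 + O) + O) = -8 + 2*(-3 + 2*O) = -8 + (-6 + 4*O) = -14 + 4*O)
z(Z, M) = sqrt(M**2 + Z**2)
u(F, y) = 0
u(-4, z(R(0), -2)) - 1*488 = 0 - 1*488 = 0 - 488 = -488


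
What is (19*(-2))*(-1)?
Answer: 38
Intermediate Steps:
(19*(-2))*(-1) = -38*(-1) = 38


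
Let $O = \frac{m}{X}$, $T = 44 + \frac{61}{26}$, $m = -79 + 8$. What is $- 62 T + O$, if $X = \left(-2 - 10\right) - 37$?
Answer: $- \frac{1829472}{637} \approx -2872.0$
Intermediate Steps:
$m = -71$
$X = -49$ ($X = -12 - 37 = -49$)
$T = \frac{1205}{26}$ ($T = 44 + 61 \cdot \frac{1}{26} = 44 + \frac{61}{26} = \frac{1205}{26} \approx 46.346$)
$O = \frac{71}{49}$ ($O = - \frac{71}{-49} = \left(-71\right) \left(- \frac{1}{49}\right) = \frac{71}{49} \approx 1.449$)
$- 62 T + O = \left(-62\right) \frac{1205}{26} + \frac{71}{49} = - \frac{37355}{13} + \frac{71}{49} = - \frac{1829472}{637}$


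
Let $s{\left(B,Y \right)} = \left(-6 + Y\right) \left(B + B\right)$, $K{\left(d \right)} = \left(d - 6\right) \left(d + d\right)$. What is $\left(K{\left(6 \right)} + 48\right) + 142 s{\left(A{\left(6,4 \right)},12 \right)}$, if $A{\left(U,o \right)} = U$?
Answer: $10272$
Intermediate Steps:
$K{\left(d \right)} = 2 d \left(-6 + d\right)$ ($K{\left(d \right)} = \left(-6 + d\right) 2 d = 2 d \left(-6 + d\right)$)
$s{\left(B,Y \right)} = 2 B \left(-6 + Y\right)$ ($s{\left(B,Y \right)} = \left(-6 + Y\right) 2 B = 2 B \left(-6 + Y\right)$)
$\left(K{\left(6 \right)} + 48\right) + 142 s{\left(A{\left(6,4 \right)},12 \right)} = \left(2 \cdot 6 \left(-6 + 6\right) + 48\right) + 142 \cdot 2 \cdot 6 \left(-6 + 12\right) = \left(2 \cdot 6 \cdot 0 + 48\right) + 142 \cdot 2 \cdot 6 \cdot 6 = \left(0 + 48\right) + 142 \cdot 72 = 48 + 10224 = 10272$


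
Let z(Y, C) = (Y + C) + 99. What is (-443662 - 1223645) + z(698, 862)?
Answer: -1665648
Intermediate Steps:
z(Y, C) = 99 + C + Y (z(Y, C) = (C + Y) + 99 = 99 + C + Y)
(-443662 - 1223645) + z(698, 862) = (-443662 - 1223645) + (99 + 862 + 698) = -1667307 + 1659 = -1665648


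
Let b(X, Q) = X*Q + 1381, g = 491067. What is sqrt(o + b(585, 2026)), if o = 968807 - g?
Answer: sqrt(1664331) ≈ 1290.1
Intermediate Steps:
b(X, Q) = 1381 + Q*X (b(X, Q) = Q*X + 1381 = 1381 + Q*X)
o = 477740 (o = 968807 - 1*491067 = 968807 - 491067 = 477740)
sqrt(o + b(585, 2026)) = sqrt(477740 + (1381 + 2026*585)) = sqrt(477740 + (1381 + 1185210)) = sqrt(477740 + 1186591) = sqrt(1664331)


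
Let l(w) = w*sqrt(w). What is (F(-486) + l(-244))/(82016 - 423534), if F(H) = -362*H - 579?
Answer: -175353/341518 + 244*I*sqrt(61)/170759 ≈ -0.51345 + 0.01116*I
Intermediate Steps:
F(H) = -579 - 362*H
l(w) = w**(3/2)
(F(-486) + l(-244))/(82016 - 423534) = ((-579 - 362*(-486)) + (-244)**(3/2))/(82016 - 423534) = ((-579 + 175932) - 488*I*sqrt(61))/(-341518) = (175353 - 488*I*sqrt(61))*(-1/341518) = -175353/341518 + 244*I*sqrt(61)/170759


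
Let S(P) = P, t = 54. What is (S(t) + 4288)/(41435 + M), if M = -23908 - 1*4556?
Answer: 4342/12971 ≈ 0.33475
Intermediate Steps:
M = -28464 (M = -23908 - 4556 = -28464)
(S(t) + 4288)/(41435 + M) = (54 + 4288)/(41435 - 28464) = 4342/12971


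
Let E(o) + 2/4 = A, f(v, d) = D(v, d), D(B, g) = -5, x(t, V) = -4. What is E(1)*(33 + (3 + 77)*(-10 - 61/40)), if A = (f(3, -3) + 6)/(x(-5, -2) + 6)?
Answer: 0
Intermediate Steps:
f(v, d) = -5
A = ½ (A = (-5 + 6)/(-4 + 6) = 1/2 = 1*(½) = ½ ≈ 0.50000)
E(o) = 0 (E(o) = -½ + ½ = 0)
E(1)*(33 + (3 + 77)*(-10 - 61/40)) = 0*(33 + (3 + 77)*(-10 - 61/40)) = 0*(33 + 80*(-10 - 61*1/40)) = 0*(33 + 80*(-10 - 61/40)) = 0*(33 + 80*(-461/40)) = 0*(33 - 922) = 0*(-889) = 0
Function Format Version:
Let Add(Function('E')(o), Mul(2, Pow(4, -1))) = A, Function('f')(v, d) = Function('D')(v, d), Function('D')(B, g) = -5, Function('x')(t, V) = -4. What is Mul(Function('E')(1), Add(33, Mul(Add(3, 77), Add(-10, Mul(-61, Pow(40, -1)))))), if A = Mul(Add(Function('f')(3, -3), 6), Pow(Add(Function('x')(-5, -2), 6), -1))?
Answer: 0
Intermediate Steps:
Function('f')(v, d) = -5
A = Rational(1, 2) (A = Mul(Add(-5, 6), Pow(Add(-4, 6), -1)) = Mul(1, Pow(2, -1)) = Mul(1, Rational(1, 2)) = Rational(1, 2) ≈ 0.50000)
Function('E')(o) = 0 (Function('E')(o) = Add(Rational(-1, 2), Rational(1, 2)) = 0)
Mul(Function('E')(1), Add(33, Mul(Add(3, 77), Add(-10, Mul(-61, Pow(40, -1)))))) = Mul(0, Add(33, Mul(Add(3, 77), Add(-10, Mul(-61, Pow(40, -1)))))) = Mul(0, Add(33, Mul(80, Add(-10, Mul(-61, Rational(1, 40)))))) = Mul(0, Add(33, Mul(80, Add(-10, Rational(-61, 40))))) = Mul(0, Add(33, Mul(80, Rational(-461, 40)))) = Mul(0, Add(33, -922)) = Mul(0, -889) = 0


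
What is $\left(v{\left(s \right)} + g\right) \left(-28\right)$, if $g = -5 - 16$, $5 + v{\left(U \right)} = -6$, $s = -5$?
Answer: $896$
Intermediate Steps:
$v{\left(U \right)} = -11$ ($v{\left(U \right)} = -5 - 6 = -11$)
$g = -21$
$\left(v{\left(s \right)} + g\right) \left(-28\right) = \left(-11 - 21\right) \left(-28\right) = \left(-32\right) \left(-28\right) = 896$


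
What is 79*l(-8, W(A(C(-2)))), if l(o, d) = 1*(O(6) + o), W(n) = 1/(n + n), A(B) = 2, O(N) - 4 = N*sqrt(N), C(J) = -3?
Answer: -316 + 474*sqrt(6) ≈ 845.06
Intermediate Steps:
O(N) = 4 + N**(3/2) (O(N) = 4 + N*sqrt(N) = 4 + N**(3/2))
W(n) = 1/(2*n)
l(o, d) = 4 + o + 6*sqrt(6) (l(o, d) = 1*((4 + 6**(3/2)) + o) = 1*((4 + 6*sqrt(6)) + o) = 1*(4 + o + 6*sqrt(6)) = 4 + o + 6*sqrt(6))
79*l(-8, W(A(C(-2)))) = 79*(4 - 8 + 6*sqrt(6)) = 79*(-4 + 6*sqrt(6)) = -316 + 474*sqrt(6)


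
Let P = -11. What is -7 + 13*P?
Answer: -150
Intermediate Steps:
-7 + 13*P = -7 + 13*(-11) = -7 - 143 = -150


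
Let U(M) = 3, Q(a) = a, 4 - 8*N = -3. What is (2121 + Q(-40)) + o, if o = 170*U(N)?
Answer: 2591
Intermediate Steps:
N = 7/8 (N = ½ - ⅛*(-3) = ½ + 3/8 = 7/8 ≈ 0.87500)
o = 510 (o = 170*3 = 510)
(2121 + Q(-40)) + o = (2121 - 40) + 510 = 2081 + 510 = 2591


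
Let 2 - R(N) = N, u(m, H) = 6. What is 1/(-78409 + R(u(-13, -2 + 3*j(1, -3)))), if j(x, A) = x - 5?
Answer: -1/78413 ≈ -1.2753e-5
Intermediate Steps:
j(x, A) = -5 + x
R(N) = 2 - N
1/(-78409 + R(u(-13, -2 + 3*j(1, -3)))) = 1/(-78409 + (2 - 1*6)) = 1/(-78409 + (2 - 6)) = 1/(-78409 - 4) = 1/(-78413) = -1/78413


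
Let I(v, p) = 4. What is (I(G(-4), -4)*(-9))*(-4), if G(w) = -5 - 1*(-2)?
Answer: 144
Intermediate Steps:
G(w) = -3 (G(w) = -5 + 2 = -3)
(I(G(-4), -4)*(-9))*(-4) = (4*(-9))*(-4) = -36*(-4) = 144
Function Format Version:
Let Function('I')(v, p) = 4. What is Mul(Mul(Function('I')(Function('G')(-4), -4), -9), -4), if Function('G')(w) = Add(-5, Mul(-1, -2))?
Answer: 144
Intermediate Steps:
Function('G')(w) = -3 (Function('G')(w) = Add(-5, 2) = -3)
Mul(Mul(Function('I')(Function('G')(-4), -4), -9), -4) = Mul(Mul(4, -9), -4) = Mul(-36, -4) = 144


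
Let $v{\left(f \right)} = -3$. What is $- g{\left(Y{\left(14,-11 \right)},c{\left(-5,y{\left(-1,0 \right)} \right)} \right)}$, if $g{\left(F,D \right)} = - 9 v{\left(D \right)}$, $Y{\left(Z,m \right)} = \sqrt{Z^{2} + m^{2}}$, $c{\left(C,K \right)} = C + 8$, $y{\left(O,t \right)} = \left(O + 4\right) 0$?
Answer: $-27$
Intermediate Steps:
$y{\left(O,t \right)} = 0$ ($y{\left(O,t \right)} = \left(4 + O\right) 0 = 0$)
$c{\left(C,K \right)} = 8 + C$
$g{\left(F,D \right)} = 27$ ($g{\left(F,D \right)} = \left(-9\right) \left(-3\right) = 27$)
$- g{\left(Y{\left(14,-11 \right)},c{\left(-5,y{\left(-1,0 \right)} \right)} \right)} = \left(-1\right) 27 = -27$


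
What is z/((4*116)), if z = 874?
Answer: 437/232 ≈ 1.8836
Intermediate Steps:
z/((4*116)) = 874/((4*116)) = 874/464 = 874*(1/464) = 437/232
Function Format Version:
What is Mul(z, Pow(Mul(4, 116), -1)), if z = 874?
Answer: Rational(437, 232) ≈ 1.8836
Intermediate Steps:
Mul(z, Pow(Mul(4, 116), -1)) = Mul(874, Pow(Mul(4, 116), -1)) = Mul(874, Pow(464, -1)) = Mul(874, Rational(1, 464)) = Rational(437, 232)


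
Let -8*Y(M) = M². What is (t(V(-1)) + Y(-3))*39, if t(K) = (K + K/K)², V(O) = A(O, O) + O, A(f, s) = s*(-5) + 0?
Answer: 7449/8 ≈ 931.13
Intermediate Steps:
A(f, s) = -5*s (A(f, s) = -5*s + 0 = -5*s)
V(O) = -4*O (V(O) = -5*O + O = -4*O)
t(K) = (1 + K)² (t(K) = (K + 1)² = (1 + K)²)
Y(M) = -M²/8
(t(V(-1)) + Y(-3))*39 = ((1 - 4*(-1))² - ⅛*(-3)²)*39 = ((1 + 4)² - ⅛*9)*39 = (5² - 9/8)*39 = (25 - 9/8)*39 = (191/8)*39 = 7449/8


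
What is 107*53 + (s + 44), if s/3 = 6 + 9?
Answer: 5760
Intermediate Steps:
s = 45 (s = 3*(6 + 9) = 3*15 = 45)
107*53 + (s + 44) = 107*53 + (45 + 44) = 5671 + 89 = 5760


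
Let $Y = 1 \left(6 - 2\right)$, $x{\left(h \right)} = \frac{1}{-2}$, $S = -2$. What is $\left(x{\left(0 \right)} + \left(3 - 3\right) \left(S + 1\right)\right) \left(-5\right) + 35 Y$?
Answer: $\frac{285}{2} \approx 142.5$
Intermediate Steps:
$x{\left(h \right)} = - \frac{1}{2}$
$Y = 4$ ($Y = 1 \cdot 4 = 4$)
$\left(x{\left(0 \right)} + \left(3 - 3\right) \left(S + 1\right)\right) \left(-5\right) + 35 Y = \left(- \frac{1}{2} + \left(3 - 3\right) \left(-2 + 1\right)\right) \left(-5\right) + 35 \cdot 4 = \left(- \frac{1}{2} + 0 \left(-1\right)\right) \left(-5\right) + 140 = \left(- \frac{1}{2} + 0\right) \left(-5\right) + 140 = \left(- \frac{1}{2}\right) \left(-5\right) + 140 = \frac{5}{2} + 140 = \frac{285}{2}$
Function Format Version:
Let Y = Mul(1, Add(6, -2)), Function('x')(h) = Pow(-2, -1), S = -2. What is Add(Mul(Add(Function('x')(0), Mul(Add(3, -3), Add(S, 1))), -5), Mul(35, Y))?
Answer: Rational(285, 2) ≈ 142.50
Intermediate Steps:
Function('x')(h) = Rational(-1, 2)
Y = 4 (Y = Mul(1, 4) = 4)
Add(Mul(Add(Function('x')(0), Mul(Add(3, -3), Add(S, 1))), -5), Mul(35, Y)) = Add(Mul(Add(Rational(-1, 2), Mul(Add(3, -3), Add(-2, 1))), -5), Mul(35, 4)) = Add(Mul(Add(Rational(-1, 2), Mul(0, -1)), -5), 140) = Add(Mul(Add(Rational(-1, 2), 0), -5), 140) = Add(Mul(Rational(-1, 2), -5), 140) = Add(Rational(5, 2), 140) = Rational(285, 2)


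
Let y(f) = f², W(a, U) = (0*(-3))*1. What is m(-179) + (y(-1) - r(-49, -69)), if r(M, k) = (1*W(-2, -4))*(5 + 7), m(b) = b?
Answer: -178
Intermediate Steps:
W(a, U) = 0 (W(a, U) = 0*1 = 0)
r(M, k) = 0 (r(M, k) = (1*0)*(5 + 7) = 0*12 = 0)
m(-179) + (y(-1) - r(-49, -69)) = -179 + ((-1)² - 1*0) = -179 + (1 + 0) = -179 + 1 = -178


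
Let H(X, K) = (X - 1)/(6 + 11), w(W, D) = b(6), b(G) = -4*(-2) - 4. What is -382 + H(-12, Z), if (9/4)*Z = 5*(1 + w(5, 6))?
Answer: -6507/17 ≈ -382.76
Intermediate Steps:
b(G) = 4 (b(G) = 8 - 4 = 4)
w(W, D) = 4
Z = 100/9 (Z = 4*(5*(1 + 4))/9 = 4*(5*5)/9 = (4/9)*25 = 100/9 ≈ 11.111)
H(X, K) = -1/17 + X/17 (H(X, K) = (-1 + X)/17 = (-1 + X)*(1/17) = -1/17 + X/17)
-382 + H(-12, Z) = -382 + (-1/17 + (1/17)*(-12)) = -382 + (-1/17 - 12/17) = -382 - 13/17 = -6507/17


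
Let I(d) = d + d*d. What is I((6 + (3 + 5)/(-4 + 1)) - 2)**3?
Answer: 21952/729 ≈ 30.112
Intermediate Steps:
I(d) = d + d**2
I((6 + (3 + 5)/(-4 + 1)) - 2)**3 = (((6 + (3 + 5)/(-4 + 1)) - 2)*(1 + ((6 + (3 + 5)/(-4 + 1)) - 2)))**3 = (((6 + 8/(-3)) - 2)*(1 + ((6 + 8/(-3)) - 2)))**3 = (((6 + 8*(-1/3)) - 2)*(1 + ((6 + 8*(-1/3)) - 2)))**3 = (((6 - 8/3) - 2)*(1 + ((6 - 8/3) - 2)))**3 = ((10/3 - 2)*(1 + (10/3 - 2)))**3 = (4*(1 + 4/3)/3)**3 = ((4/3)*(7/3))**3 = (28/9)**3 = 21952/729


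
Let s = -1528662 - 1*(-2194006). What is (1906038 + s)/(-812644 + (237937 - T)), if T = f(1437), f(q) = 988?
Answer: -2571382/575695 ≈ -4.4666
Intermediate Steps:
s = 665344 (s = -1528662 + 2194006 = 665344)
T = 988
(1906038 + s)/(-812644 + (237937 - T)) = (1906038 + 665344)/(-812644 + (237937 - 1*988)) = 2571382/(-812644 + (237937 - 988)) = 2571382/(-812644 + 236949) = 2571382/(-575695) = 2571382*(-1/575695) = -2571382/575695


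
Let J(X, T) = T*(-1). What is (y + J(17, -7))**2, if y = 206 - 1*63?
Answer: 22500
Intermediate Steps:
J(X, T) = -T
y = 143 (y = 206 - 63 = 143)
(y + J(17, -7))**2 = (143 - 1*(-7))**2 = (143 + 7)**2 = 150**2 = 22500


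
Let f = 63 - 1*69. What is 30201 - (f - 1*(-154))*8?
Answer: 29017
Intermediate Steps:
f = -6 (f = 63 - 69 = -6)
30201 - (f - 1*(-154))*8 = 30201 - (-6 - 1*(-154))*8 = 30201 - (-6 + 154)*8 = 30201 - 148*8 = 30201 - 1*1184 = 30201 - 1184 = 29017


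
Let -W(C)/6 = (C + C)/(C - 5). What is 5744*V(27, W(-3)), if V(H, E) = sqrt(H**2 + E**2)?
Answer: 25848*sqrt(37) ≈ 1.5723e+5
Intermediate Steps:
W(C) = -12*C/(-5 + C) (W(C) = -6*(C + C)/(C - 5) = -6*2*C/(-5 + C) = -12*C/(-5 + C))
V(H, E) = sqrt(E**2 + H**2)
5744*V(27, W(-3)) = 5744*sqrt((-12*(-3)/(-5 - 3))**2 + 27**2) = 5744*sqrt((-12*(-3)/(-8))**2 + 729) = 5744*sqrt((-12*(-3)*(-1/8))**2 + 729) = 5744*sqrt((-9/2)**2 + 729) = 5744*sqrt(81/4 + 729) = 5744*sqrt(2997/4) = 5744*(9*sqrt(37)/2) = 25848*sqrt(37)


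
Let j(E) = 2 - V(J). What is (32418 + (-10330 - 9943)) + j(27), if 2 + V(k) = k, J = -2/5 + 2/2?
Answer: 60742/5 ≈ 12148.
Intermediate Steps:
J = ⅗ (J = -2*⅕ + 2*(½) = -⅖ + 1 = ⅗ ≈ 0.60000)
V(k) = -2 + k
j(E) = 17/5 (j(E) = 2 - (-2 + ⅗) = 2 - 1*(-7/5) = 2 + 7/5 = 17/5)
(32418 + (-10330 - 9943)) + j(27) = (32418 + (-10330 - 9943)) + 17/5 = (32418 - 20273) + 17/5 = 12145 + 17/5 = 60742/5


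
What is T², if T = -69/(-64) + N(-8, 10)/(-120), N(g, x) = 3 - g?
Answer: 896809/921600 ≈ 0.97310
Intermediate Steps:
T = 947/960 (T = -69/(-64) + (3 - 1*(-8))/(-120) = -69*(-1/64) + (3 + 8)*(-1/120) = 69/64 + 11*(-1/120) = 69/64 - 11/120 = 947/960 ≈ 0.98646)
T² = (947/960)² = 896809/921600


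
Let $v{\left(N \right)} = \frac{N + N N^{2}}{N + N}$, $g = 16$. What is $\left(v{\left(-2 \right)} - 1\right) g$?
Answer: $24$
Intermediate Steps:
$v{\left(N \right)} = \frac{N + N^{3}}{2 N}$
$\left(v{\left(-2 \right)} - 1\right) g = \left(\left(\frac{1}{2} + \frac{\left(-2\right)^{2}}{2}\right) - 1\right) 16 = \left(\left(\frac{1}{2} + \frac{1}{2} \cdot 4\right) - 1\right) 16 = \left(\left(\frac{1}{2} + 2\right) - 1\right) 16 = \left(\frac{5}{2} - 1\right) 16 = \frac{3}{2} \cdot 16 = 24$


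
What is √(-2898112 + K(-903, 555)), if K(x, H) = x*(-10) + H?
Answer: I*√2888527 ≈ 1699.6*I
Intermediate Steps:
K(x, H) = H - 10*x (K(x, H) = -10*x + H = H - 10*x)
√(-2898112 + K(-903, 555)) = √(-2898112 + (555 - 10*(-903))) = √(-2898112 + (555 + 9030)) = √(-2898112 + 9585) = √(-2888527) = I*√2888527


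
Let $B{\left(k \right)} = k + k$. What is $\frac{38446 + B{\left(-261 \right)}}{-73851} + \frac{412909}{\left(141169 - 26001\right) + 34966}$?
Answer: $\frac{24800060743}{11087546034} \approx 2.2367$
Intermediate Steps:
$B{\left(k \right)} = 2 k$
$\frac{38446 + B{\left(-261 \right)}}{-73851} + \frac{412909}{\left(141169 - 26001\right) + 34966} = \frac{38446 + 2 \left(-261\right)}{-73851} + \frac{412909}{\left(141169 - 26001\right) + 34966} = \left(38446 - 522\right) \left(- \frac{1}{73851}\right) + \frac{412909}{115168 + 34966} = 37924 \left(- \frac{1}{73851}\right) + \frac{412909}{150134} = - \frac{37924}{73851} + 412909 \cdot \frac{1}{150134} = - \frac{37924}{73851} + \frac{412909}{150134} = \frac{24800060743}{11087546034}$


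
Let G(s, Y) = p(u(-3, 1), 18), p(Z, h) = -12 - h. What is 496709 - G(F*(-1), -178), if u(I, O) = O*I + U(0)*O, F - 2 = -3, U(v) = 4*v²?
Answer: 496739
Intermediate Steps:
F = -1 (F = 2 - 3 = -1)
u(I, O) = I*O (u(I, O) = O*I + (4*0²)*O = I*O + (4*0)*O = I*O + 0*O = I*O + 0 = I*O)
G(s, Y) = -30 (G(s, Y) = -12 - 1*18 = -12 - 18 = -30)
496709 - G(F*(-1), -178) = 496709 - 1*(-30) = 496709 + 30 = 496739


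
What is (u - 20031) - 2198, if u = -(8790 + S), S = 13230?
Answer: -44249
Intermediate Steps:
u = -22020 (u = -(8790 + 13230) = -1*22020 = -22020)
(u - 20031) - 2198 = (-22020 - 20031) - 2198 = -42051 - 2198 = -44249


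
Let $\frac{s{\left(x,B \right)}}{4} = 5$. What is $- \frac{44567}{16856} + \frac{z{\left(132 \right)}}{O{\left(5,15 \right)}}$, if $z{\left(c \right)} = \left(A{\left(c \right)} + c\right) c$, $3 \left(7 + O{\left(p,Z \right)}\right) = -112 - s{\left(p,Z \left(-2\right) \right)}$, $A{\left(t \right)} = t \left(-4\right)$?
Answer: $\frac{292941305}{286552} \approx 1022.3$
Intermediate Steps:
$A{\left(t \right)} = - 4 t$
$s{\left(x,B \right)} = 20$ ($s{\left(x,B \right)} = 4 \cdot 5 = 20$)
$O{\left(p,Z \right)} = -51$ ($O{\left(p,Z \right)} = -7 + \frac{-112 - 20}{3} = -7 + \frac{1}{3} \left(-132\right) = -7 - 44 = -51$)
$z{\left(c \right)} = - 3 c^{2}$ ($z{\left(c \right)} = \left(- 4 c + c\right) c = - 3 c c = - 3 c^{2}$)
$- \frac{44567}{16856} + \frac{z{\left(132 \right)}}{O{\left(5,15 \right)}} = - \frac{44567}{16856} + \frac{\left(-3\right) 132^{2}}{-51} = \left(-44567\right) \frac{1}{16856} + \left(-3\right) 17424 \left(- \frac{1}{51}\right) = - \frac{44567}{16856} - - \frac{17424}{17} = - \frac{44567}{16856} + \frac{17424}{17} = \frac{292941305}{286552}$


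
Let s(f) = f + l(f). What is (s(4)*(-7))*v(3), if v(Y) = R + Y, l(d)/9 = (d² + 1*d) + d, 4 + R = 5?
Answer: -6160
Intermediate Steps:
R = 1 (R = -4 + 5 = 1)
l(d) = 9*d² + 18*d (l(d) = 9*((d² + 1*d) + d) = 9*((d² + d) + d) = 9*((d + d²) + d) = 9*(d² + 2*d) = 9*d² + 18*d)
v(Y) = 1 + Y
s(f) = f + 9*f*(2 + f)
(s(4)*(-7))*v(3) = ((4*(19 + 9*4))*(-7))*(1 + 3) = ((4*(19 + 36))*(-7))*4 = ((4*55)*(-7))*4 = (220*(-7))*4 = -1540*4 = -6160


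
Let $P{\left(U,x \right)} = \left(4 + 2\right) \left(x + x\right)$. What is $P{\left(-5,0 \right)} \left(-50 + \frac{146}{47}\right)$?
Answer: $0$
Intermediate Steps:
$P{\left(U,x \right)} = 12 x$ ($P{\left(U,x \right)} = 6 \cdot 2 x = 12 x$)
$P{\left(-5,0 \right)} \left(-50 + \frac{146}{47}\right) = 12 \cdot 0 \left(-50 + \frac{146}{47}\right) = 0 \left(-50 + 146 \cdot \frac{1}{47}\right) = 0 \left(-50 + \frac{146}{47}\right) = 0 \left(- \frac{2204}{47}\right) = 0$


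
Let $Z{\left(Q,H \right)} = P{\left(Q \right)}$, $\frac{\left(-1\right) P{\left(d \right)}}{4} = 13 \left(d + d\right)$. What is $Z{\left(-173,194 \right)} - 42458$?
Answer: $-24466$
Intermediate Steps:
$P{\left(d \right)} = - 104 d$ ($P{\left(d \right)} = - 4 \cdot 13 \left(d + d\right) = - 4 \cdot 13 \cdot 2 d = - 4 \cdot 26 d = - 104 d$)
$Z{\left(Q,H \right)} = - 104 Q$
$Z{\left(-173,194 \right)} - 42458 = \left(-104\right) \left(-173\right) - 42458 = 17992 - 42458 = -24466$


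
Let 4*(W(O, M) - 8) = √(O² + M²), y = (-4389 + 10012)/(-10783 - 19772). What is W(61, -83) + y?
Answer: 238817/30555 + √10610/4 ≈ 33.567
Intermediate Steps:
y = -5623/30555 (y = 5623/(-30555) = 5623*(-1/30555) = -5623/30555 ≈ -0.18403)
W(O, M) = 8 + √(M² + O²)/4 (W(O, M) = 8 + √(O² + M²)/4 = 8 + √(M² + O²)/4)
W(61, -83) + y = (8 + √((-83)² + 61²)/4) - 5623/30555 = (8 + √(6889 + 3721)/4) - 5623/30555 = (8 + √10610/4) - 5623/30555 = 238817/30555 + √10610/4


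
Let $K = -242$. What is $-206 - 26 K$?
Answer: $6086$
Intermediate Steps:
$-206 - 26 K = -206 - -6292 = -206 + 6292 = 6086$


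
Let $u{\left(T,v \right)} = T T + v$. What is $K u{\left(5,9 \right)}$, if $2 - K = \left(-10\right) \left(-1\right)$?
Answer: $-272$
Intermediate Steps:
$u{\left(T,v \right)} = v + T^{2}$ ($u{\left(T,v \right)} = T^{2} + v = v + T^{2}$)
$K = -8$ ($K = 2 - \left(-10\right) \left(-1\right) = 2 - 10 = -8$)
$K u{\left(5,9 \right)} = - 8 \left(9 + 5^{2}\right) = - 8 \left(9 + 25\right) = \left(-8\right) 34 = -272$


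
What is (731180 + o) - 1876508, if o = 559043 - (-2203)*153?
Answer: -249226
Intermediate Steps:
o = 896102 (o = 559043 - 1*(-337059) = 559043 + 337059 = 896102)
(731180 + o) - 1876508 = (731180 + 896102) - 1876508 = 1627282 - 1876508 = -249226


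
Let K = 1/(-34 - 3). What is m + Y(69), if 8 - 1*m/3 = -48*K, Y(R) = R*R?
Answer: 176901/37 ≈ 4781.1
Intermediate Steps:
Y(R) = R**2
K = -1/37 (K = 1/(-37) = -1/37 ≈ -0.027027)
m = 744/37 (m = 24 - (-144)*(-1)/37 = 24 - 3*48/37 = 24 - 144/37 = 744/37 ≈ 20.108)
m + Y(69) = 744/37 + 69**2 = 744/37 + 4761 = 176901/37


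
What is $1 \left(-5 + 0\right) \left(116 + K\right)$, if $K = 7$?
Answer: $-615$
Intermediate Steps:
$1 \left(-5 + 0\right) \left(116 + K\right) = 1 \left(-5 + 0\right) \left(116 + 7\right) = 1 \left(-5\right) 123 = \left(-5\right) 123 = -615$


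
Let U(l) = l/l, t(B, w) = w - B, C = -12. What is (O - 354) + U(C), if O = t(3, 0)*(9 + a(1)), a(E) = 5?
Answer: -395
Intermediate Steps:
U(l) = 1
O = -42 (O = (0 - 1*3)*(9 + 5) = (0 - 3)*14 = -3*14 = -42)
(O - 354) + U(C) = (-42 - 354) + 1 = -396 + 1 = -395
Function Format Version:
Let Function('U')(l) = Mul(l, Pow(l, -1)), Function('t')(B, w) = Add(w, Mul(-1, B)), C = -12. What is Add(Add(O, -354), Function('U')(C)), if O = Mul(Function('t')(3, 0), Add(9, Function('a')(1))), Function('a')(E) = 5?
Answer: -395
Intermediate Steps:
Function('U')(l) = 1
O = -42 (O = Mul(Add(0, Mul(-1, 3)), Add(9, 5)) = Mul(Add(0, -3), 14) = Mul(-3, 14) = -42)
Add(Add(O, -354), Function('U')(C)) = Add(Add(-42, -354), 1) = Add(-396, 1) = -395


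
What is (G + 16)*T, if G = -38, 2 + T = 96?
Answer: -2068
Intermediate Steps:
T = 94 (T = -2 + 96 = 94)
(G + 16)*T = (-38 + 16)*94 = -22*94 = -2068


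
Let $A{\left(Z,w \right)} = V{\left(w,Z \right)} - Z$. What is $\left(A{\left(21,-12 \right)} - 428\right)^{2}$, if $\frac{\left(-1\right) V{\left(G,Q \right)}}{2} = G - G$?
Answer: $201601$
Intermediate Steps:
$V{\left(G,Q \right)} = 0$ ($V{\left(G,Q \right)} = - 2 \left(G - G\right) = \left(-2\right) 0 = 0$)
$A{\left(Z,w \right)} = - Z$ ($A{\left(Z,w \right)} = 0 - Z = - Z$)
$\left(A{\left(21,-12 \right)} - 428\right)^{2} = \left(\left(-1\right) 21 - 428\right)^{2} = \left(-21 - 428\right)^{2} = \left(-449\right)^{2} = 201601$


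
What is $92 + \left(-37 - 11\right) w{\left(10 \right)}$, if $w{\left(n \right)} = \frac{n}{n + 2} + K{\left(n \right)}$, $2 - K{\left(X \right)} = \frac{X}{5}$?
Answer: $52$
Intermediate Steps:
$K{\left(X \right)} = 2 - \frac{X}{5}$
$w{\left(n \right)} = 2 - \frac{n}{5} + \frac{n}{2 + n}$ ($w{\left(n \right)} = \frac{n}{n + 2} - \left(-2 + \frac{n}{5}\right) = \frac{n}{2 + n} - \left(-2 + \frac{n}{5}\right) = 2 - \frac{n}{5} + \frac{n}{2 + n}$)
$92 + \left(-37 - 11\right) w{\left(10 \right)} = 92 + \left(-37 - 11\right) \frac{20 - 10^{2} + 13 \cdot 10}{5 \left(2 + 10\right)} = 92 + \left(-37 - 11\right) \frac{20 - 100 + 130}{5 \cdot 12} = 92 - 48 \cdot \frac{1}{5} \cdot \frac{1}{12} \left(20 - 100 + 130\right) = 92 - 48 \cdot \frac{1}{5} \cdot \frac{1}{12} \cdot 50 = 92 - 40 = 52$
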